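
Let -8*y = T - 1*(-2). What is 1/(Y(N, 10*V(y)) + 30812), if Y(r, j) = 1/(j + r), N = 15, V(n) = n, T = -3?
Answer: 65/2002784 ≈ 3.2455e-5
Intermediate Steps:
y = ⅛ (y = -(-3 - 1*(-2))/8 = -(-3 + 2)/8 = -⅛*(-1) = ⅛ ≈ 0.12500)
1/(Y(N, 10*V(y)) + 30812) = 1/(1/(10*(⅛) + 15) + 30812) = 1/(1/(5/4 + 15) + 30812) = 1/(1/(65/4) + 30812) = 1/(4/65 + 30812) = 1/(2002784/65) = 65/2002784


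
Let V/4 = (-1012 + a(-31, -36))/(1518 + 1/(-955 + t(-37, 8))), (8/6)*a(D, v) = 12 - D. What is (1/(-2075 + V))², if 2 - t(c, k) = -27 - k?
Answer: 1941906351529/8381939074851989689 ≈ 2.3168e-7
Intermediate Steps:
a(D, v) = 9 - 3*D/4 (a(D, v) = 3*(12 - D)/4 = 9 - 3*D/4)
t(c, k) = 29 + k (t(c, k) = 2 - (-27 - k) = 2 + (27 + k) = 29 + k)
V = -3597642/1393523 (V = 4*((-1012 + (9 - ¾*(-31)))/(1518 + 1/(-955 + (29 + 8)))) = 4*((-1012 + (9 + 93/4))/(1518 + 1/(-955 + 37))) = 4*((-1012 + 129/4)/(1518 + 1/(-918))) = 4*(-3919/(4*(1518 - 1/918))) = 4*(-3919/(4*1393523/918)) = 4*(-3919/4*918/1393523) = 4*(-1798821/2787046) = -3597642/1393523 ≈ -2.5817)
(1/(-2075 + V))² = (1/(-2075 - 3597642/1393523))² = (1/(-2895157867/1393523))² = (-1393523/2895157867)² = 1941906351529/8381939074851989689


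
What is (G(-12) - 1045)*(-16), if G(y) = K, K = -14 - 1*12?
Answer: 17136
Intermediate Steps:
K = -26 (K = -14 - 12 = -26)
G(y) = -26
(G(-12) - 1045)*(-16) = (-26 - 1045)*(-16) = -1071*(-16) = 17136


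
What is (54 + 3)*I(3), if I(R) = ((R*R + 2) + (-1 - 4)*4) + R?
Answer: -342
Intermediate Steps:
I(R) = -18 + R + R² (I(R) = ((R² + 2) - 5*4) + R = ((2 + R²) - 20) + R = (-18 + R²) + R = -18 + R + R²)
(54 + 3)*I(3) = (54 + 3)*(-18 + 3 + 3²) = 57*(-18 + 3 + 9) = 57*(-6) = -342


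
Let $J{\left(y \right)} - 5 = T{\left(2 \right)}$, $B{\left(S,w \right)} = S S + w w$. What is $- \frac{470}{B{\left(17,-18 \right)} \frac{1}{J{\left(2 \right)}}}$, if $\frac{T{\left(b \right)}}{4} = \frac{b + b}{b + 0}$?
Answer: $- \frac{6110}{613} \approx -9.9674$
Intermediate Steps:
$T{\left(b \right)} = 8$ ($T{\left(b \right)} = 4 \frac{b + b}{b + 0} = 4 \frac{2 b}{b} = 4 \cdot 2 = 8$)
$B{\left(S,w \right)} = S^{2} + w^{2}$
$J{\left(y \right)} = 13$ ($J{\left(y \right)} = 5 + 8 = 13$)
$- \frac{470}{B{\left(17,-18 \right)} \frac{1}{J{\left(2 \right)}}} = - \frac{470}{\left(17^{2} + \left(-18\right)^{2}\right) \frac{1}{13}} = - \frac{470}{\left(289 + 324\right) \frac{1}{13}} = - \frac{470}{613 \cdot \frac{1}{13}} = - \frac{470}{\frac{613}{13}} = \left(-470\right) \frac{13}{613} = - \frac{6110}{613}$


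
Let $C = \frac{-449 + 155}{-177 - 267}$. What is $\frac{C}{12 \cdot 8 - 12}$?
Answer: $\frac{7}{888} \approx 0.0078829$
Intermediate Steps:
$C = \frac{49}{74}$ ($C = - \frac{294}{-444} = \left(-294\right) \left(- \frac{1}{444}\right) = \frac{49}{74} \approx 0.66216$)
$\frac{C}{12 \cdot 8 - 12} = \frac{49}{74 \left(12 \cdot 8 - 12\right)} = \frac{49}{74 \left(96 - 12\right)} = \frac{49}{74 \cdot 84} = \frac{49}{74} \cdot \frac{1}{84} = \frac{7}{888}$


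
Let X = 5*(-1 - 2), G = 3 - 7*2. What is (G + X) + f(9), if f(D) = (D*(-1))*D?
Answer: -107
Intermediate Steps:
f(D) = -D² (f(D) = (-D)*D = -D²)
G = -11 (G = 3 - 14 = -11)
X = -15 (X = 5*(-3) = -15)
(G + X) + f(9) = (-11 - 15) - 1*9² = -26 - 1*81 = -26 - 81 = -107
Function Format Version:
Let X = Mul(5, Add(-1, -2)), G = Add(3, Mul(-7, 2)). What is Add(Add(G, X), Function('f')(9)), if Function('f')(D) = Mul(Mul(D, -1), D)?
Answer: -107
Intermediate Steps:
Function('f')(D) = Mul(-1, Pow(D, 2)) (Function('f')(D) = Mul(Mul(-1, D), D) = Mul(-1, Pow(D, 2)))
G = -11 (G = Add(3, -14) = -11)
X = -15 (X = Mul(5, -3) = -15)
Add(Add(G, X), Function('f')(9)) = Add(Add(-11, -15), Mul(-1, Pow(9, 2))) = Add(-26, Mul(-1, 81)) = Add(-26, -81) = -107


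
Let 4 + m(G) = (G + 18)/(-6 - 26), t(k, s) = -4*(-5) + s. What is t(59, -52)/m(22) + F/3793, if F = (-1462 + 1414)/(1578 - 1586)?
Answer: 485630/79653 ≈ 6.0968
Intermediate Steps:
t(k, s) = 20 + s
m(G) = -73/16 - G/32 (m(G) = -4 + (G + 18)/(-6 - 26) = -4 + (18 + G)/(-32) = -4 + (18 + G)*(-1/32) = -4 + (-9/16 - G/32) = -73/16 - G/32)
F = 6 (F = -48/(-8) = -48*(-⅛) = 6)
t(59, -52)/m(22) + F/3793 = (20 - 52)/(-73/16 - 1/32*22) + 6/3793 = -32/(-73/16 - 11/16) + 6*(1/3793) = -32/(-21/4) + 6/3793 = -32*(-4/21) + 6/3793 = 128/21 + 6/3793 = 485630/79653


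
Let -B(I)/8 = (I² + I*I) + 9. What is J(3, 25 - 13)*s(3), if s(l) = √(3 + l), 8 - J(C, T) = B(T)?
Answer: 2384*√6 ≈ 5839.6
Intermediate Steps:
B(I) = -72 - 16*I² (B(I) = -8*((I² + I*I) + 9) = -8*((I² + I²) + 9) = -8*(2*I² + 9) = -8*(9 + 2*I²) = -72 - 16*I²)
J(C, T) = 80 + 16*T² (J(C, T) = 8 - (-72 - 16*T²) = 8 + (72 + 16*T²) = 80 + 16*T²)
J(3, 25 - 13)*s(3) = (80 + 16*(25 - 13)²)*√(3 + 3) = (80 + 16*12²)*√6 = (80 + 16*144)*√6 = (80 + 2304)*√6 = 2384*√6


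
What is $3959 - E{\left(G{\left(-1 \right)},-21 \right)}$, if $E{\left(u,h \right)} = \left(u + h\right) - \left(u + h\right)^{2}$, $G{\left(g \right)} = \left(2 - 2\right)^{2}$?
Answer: $4421$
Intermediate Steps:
$G{\left(g \right)} = 0$ ($G{\left(g \right)} = 0^{2} = 0$)
$E{\left(u,h \right)} = h + u - \left(h + u\right)^{2}$ ($E{\left(u,h \right)} = \left(h + u\right) - \left(h + u\right)^{2} = h + u - \left(h + u\right)^{2}$)
$3959 - E{\left(G{\left(-1 \right)},-21 \right)} = 3959 - \left(-21 + 0 - \left(-21 + 0\right)^{2}\right) = 3959 - \left(-21 + 0 - \left(-21\right)^{2}\right) = 3959 - \left(-21 + 0 - 441\right) = 3959 - -462 = 3959 + 462 = 4421$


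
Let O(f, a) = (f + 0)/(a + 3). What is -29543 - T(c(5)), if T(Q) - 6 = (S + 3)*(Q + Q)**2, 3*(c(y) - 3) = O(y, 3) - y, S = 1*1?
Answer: -2396833/81 ≈ -29591.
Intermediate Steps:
S = 1
O(f, a) = f/(3 + a)
c(y) = 3 - 5*y/18 (c(y) = 3 + (y/(3 + 3) - y)/3 = 3 + (y/6 - y)/3 = 3 + (-5*y/6)/3 = 3 - 5*y/18)
T(Q) = 6 + 16*Q**2 (T(Q) = 6 + (1 + 3)*(Q + Q)**2 = 6 + 4*(2*Q)**2 = 6 + 4*(4*Q**2) = 6 + 16*Q**2)
-29543 - T(c(5)) = -29543 - (6 + 16*(3 - 5/18*5)**2) = -29543 - (6 + 16*(3 - 25/18)**2) = -29543 - (6 + 16*(29/18)**2) = -29543 - (6 + 16*(841/324)) = -29543 - (6 + 3364/81) = -29543 - 1*3850/81 = -29543 - 3850/81 = -2396833/81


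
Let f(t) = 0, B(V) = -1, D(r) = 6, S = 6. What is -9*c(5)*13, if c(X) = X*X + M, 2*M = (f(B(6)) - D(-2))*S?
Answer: -819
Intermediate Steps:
M = -18 (M = ((0 - 1*6)*6)/2 = ((0 - 6)*6)/2 = (-6*6)/2 = (1/2)*(-36) = -18)
c(X) = -18 + X**2 (c(X) = X*X - 18 = X**2 - 18 = -18 + X**2)
-9*c(5)*13 = -9*(-18 + 5**2)*13 = -9*(-18 + 25)*13 = -9*7*13 = -63*13 = -819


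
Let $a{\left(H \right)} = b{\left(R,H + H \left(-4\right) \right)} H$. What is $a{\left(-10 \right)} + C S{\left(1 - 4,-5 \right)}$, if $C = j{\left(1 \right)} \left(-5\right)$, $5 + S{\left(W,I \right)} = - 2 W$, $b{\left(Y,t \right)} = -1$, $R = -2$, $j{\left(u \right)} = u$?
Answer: $5$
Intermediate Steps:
$S{\left(W,I \right)} = -5 - 2 W$
$a{\left(H \right)} = - H$
$C = -5$ ($C = 1 \left(-5\right) = -5$)
$a{\left(-10 \right)} + C S{\left(1 - 4,-5 \right)} = \left(-1\right) \left(-10\right) - 5 \left(-5 - 2 \left(1 - 4\right)\right) = 10 - 5 \left(-5 - -6\right) = 10 - 5 \left(-5 + 6\right) = 10 - 5 = 5$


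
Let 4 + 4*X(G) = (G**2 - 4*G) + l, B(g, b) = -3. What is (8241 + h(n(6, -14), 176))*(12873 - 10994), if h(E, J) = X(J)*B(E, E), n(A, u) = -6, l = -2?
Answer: -54335043/2 ≈ -2.7168e+7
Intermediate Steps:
X(G) = -3/2 - G + G**2/4 (X(G) = -1 + ((G**2 - 4*G) - 2)/4 = -1 + (-2 + G**2 - 4*G)/4 = -1 + (-1/2 - G + G**2/4) = -3/2 - G + G**2/4)
h(E, J) = 9/2 + 3*J - 3*J**2/4 (h(E, J) = (-3/2 - J + J**2/4)*(-3) = 9/2 + 3*J - 3*J**2/4)
(8241 + h(n(6, -14), 176))*(12873 - 10994) = (8241 + (9/2 + 3*176 - 3/4*176**2))*(12873 - 10994) = (8241 + (9/2 + 528 - 3/4*30976))*1879 = (8241 + (9/2 + 528 - 23232))*1879 = (8241 - 45399/2)*1879 = -28917/2*1879 = -54335043/2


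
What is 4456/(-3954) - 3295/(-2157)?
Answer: 569473/1421463 ≈ 0.40062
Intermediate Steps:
4456/(-3954) - 3295/(-2157) = 4456*(-1/3954) - 3295*(-1/2157) = -2228/1977 + 3295/2157 = 569473/1421463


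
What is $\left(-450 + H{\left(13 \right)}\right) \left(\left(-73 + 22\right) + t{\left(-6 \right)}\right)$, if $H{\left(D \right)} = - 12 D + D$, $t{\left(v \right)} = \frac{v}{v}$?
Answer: $29650$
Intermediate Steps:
$t{\left(v \right)} = 1$
$H{\left(D \right)} = - 11 D$
$\left(-450 + H{\left(13 \right)}\right) \left(\left(-73 + 22\right) + t{\left(-6 \right)}\right) = \left(-450 - 143\right) \left(\left(-73 + 22\right) + 1\right) = \left(-450 - 143\right) \left(-51 + 1\right) = \left(-593\right) \left(-50\right) = 29650$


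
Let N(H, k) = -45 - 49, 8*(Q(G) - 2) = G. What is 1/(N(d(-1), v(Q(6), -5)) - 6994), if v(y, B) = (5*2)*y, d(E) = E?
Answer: -1/7088 ≈ -0.00014108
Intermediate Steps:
Q(G) = 2 + G/8
v(y, B) = 10*y
N(H, k) = -94
1/(N(d(-1), v(Q(6), -5)) - 6994) = 1/(-94 - 6994) = 1/(-7088) = -1/7088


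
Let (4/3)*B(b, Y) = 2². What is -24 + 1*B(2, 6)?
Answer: -21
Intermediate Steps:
B(b, Y) = 3 (B(b, Y) = (¾)*2² = (¾)*4 = 3)
-24 + 1*B(2, 6) = -24 + 1*3 = -24 + 3 = -21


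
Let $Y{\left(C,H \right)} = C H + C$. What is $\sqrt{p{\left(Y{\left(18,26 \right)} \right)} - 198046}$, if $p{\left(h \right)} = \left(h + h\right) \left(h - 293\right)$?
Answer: $5 i \sqrt{418} \approx 102.23 i$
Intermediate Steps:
$Y{\left(C,H \right)} = C + C H$
$p{\left(h \right)} = 2 h \left(-293 + h\right)$
$\sqrt{p{\left(Y{\left(18,26 \right)} \right)} - 198046} = \sqrt{2 \cdot 18 \left(1 + 26\right) \left(-293 + 18 \left(1 + 26\right)\right) - 198046} = \sqrt{2 \cdot 18 \cdot 27 \left(-293 + 18 \cdot 27\right) - 198046} = \sqrt{2 \cdot 486 \left(-293 + 486\right) - 198046} = \sqrt{2 \cdot 486 \cdot 193 - 198046} = \sqrt{187596 - 198046} = \sqrt{-10450} = 5 i \sqrt{418}$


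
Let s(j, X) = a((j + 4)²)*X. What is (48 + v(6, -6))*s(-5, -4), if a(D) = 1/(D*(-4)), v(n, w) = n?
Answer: 54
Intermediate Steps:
a(D) = -1/(4*D) (a(D) = 1/(-4*D) = -1/(4*D))
s(j, X) = -X/(4*(4 + j)²) (s(j, X) = (-1/(4*(j + 4)²))*X = (-1/(4*(4 + j)²))*X = -X/(4*(4 + j)²))
(48 + v(6, -6))*s(-5, -4) = (48 + 6)*(-¼*(-4)/(4 - 5)²) = 54*(-¼*(-4)/(-1)²) = 54*(-¼*(-4)*1) = 54*1 = 54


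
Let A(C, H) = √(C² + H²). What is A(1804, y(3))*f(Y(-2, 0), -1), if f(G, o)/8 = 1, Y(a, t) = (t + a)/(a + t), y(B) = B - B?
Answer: 14432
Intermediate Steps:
y(B) = 0
Y(a, t) = 1 (Y(a, t) = (a + t)/(a + t) = 1)
f(G, o) = 8 (f(G, o) = 8*1 = 8)
A(1804, y(3))*f(Y(-2, 0), -1) = √(1804² + 0²)*8 = √(3254416 + 0)*8 = √3254416*8 = 1804*8 = 14432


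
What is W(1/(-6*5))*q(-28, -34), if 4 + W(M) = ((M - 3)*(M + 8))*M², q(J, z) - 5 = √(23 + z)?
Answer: -3261749/162000 - 3261749*I*√11/810000 ≈ -20.134 - 13.356*I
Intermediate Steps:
q(J, z) = 5 + √(23 + z)
W(M) = -4 + M²*(-3 + M)*(8 + M) (W(M) = -4 + ((M - 3)*(M + 8))*M² = -4 + ((-3 + M)*(8 + M))*M² = -4 + M²*(-3 + M)*(8 + M))
W(1/(-6*5))*q(-28, -34) = (-4 + (1/(-6*5))⁴ - 24*(1/(-6*5))² + 5*(1/(-6*5))³)*(5 + √(23 - 34)) = (-4 + (-⅙*⅕)⁴ - 24*(-⅙*⅕)² + 5*(-⅙*⅕)³)*(5 + √(-11)) = (-4 + (-1/30)⁴ - 24*(-1/30)² + 5*(-1/30)³)*(5 + I*√11) = (-4 + 1/810000 - 24*1/900 + 5*(-1/27000))*(5 + I*√11) = (-4 + 1/810000 - 2/75 - 1/5400)*(5 + I*√11) = -3261749*(5 + I*√11)/810000 = -3261749/162000 - 3261749*I*√11/810000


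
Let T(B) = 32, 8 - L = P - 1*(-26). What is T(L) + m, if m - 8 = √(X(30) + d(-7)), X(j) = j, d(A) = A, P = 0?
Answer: 40 + √23 ≈ 44.796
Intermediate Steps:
L = -18 (L = 8 - (0 - 1*(-26)) = 8 - (0 + 26) = 8 - 1*26 = 8 - 26 = -18)
m = 8 + √23 (m = 8 + √(30 - 7) = 8 + √23 ≈ 12.796)
T(L) + m = 32 + (8 + √23) = 40 + √23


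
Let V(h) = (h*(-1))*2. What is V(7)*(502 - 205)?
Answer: -4158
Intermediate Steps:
V(h) = -2*h (V(h) = -h*2 = -2*h)
V(7)*(502 - 205) = (-2*7)*(502 - 205) = -14*297 = -4158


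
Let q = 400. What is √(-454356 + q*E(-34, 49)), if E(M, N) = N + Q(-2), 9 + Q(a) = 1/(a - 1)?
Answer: 2*I*√986601/3 ≈ 662.19*I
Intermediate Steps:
Q(a) = -9 + 1/(-1 + a) (Q(a) = -9 + 1/(a - 1) = -9 + 1/(-1 + a))
E(M, N) = -28/3 + N (E(M, N) = N + (10 - 9*(-2))/(-1 - 2) = N + (10 + 18)/(-3) = N - ⅓*28 = N - 28/3 = -28/3 + N)
√(-454356 + q*E(-34, 49)) = √(-454356 + 400*(-28/3 + 49)) = √(-454356 + 400*(119/3)) = √(-454356 + 47600/3) = √(-1315468/3) = 2*I*√986601/3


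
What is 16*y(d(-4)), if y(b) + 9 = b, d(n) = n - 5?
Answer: -288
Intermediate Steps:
d(n) = -5 + n
y(b) = -9 + b
16*y(d(-4)) = 16*(-9 + (-5 - 4)) = 16*(-9 - 9) = 16*(-18) = -288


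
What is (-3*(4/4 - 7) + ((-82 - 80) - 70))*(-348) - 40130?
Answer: 34342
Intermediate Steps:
(-3*(4/4 - 7) + ((-82 - 80) - 70))*(-348) - 40130 = (-3*(4*(¼) - 7) + (-162 - 70))*(-348) - 40130 = (-3*(1 - 7) - 232)*(-348) - 40130 = (-3*(-6) - 232)*(-348) - 40130 = (18 - 232)*(-348) - 40130 = -214*(-348) - 40130 = 74472 - 40130 = 34342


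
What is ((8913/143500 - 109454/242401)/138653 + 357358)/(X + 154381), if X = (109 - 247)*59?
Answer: 1723530954931663540113/705307963779270414500 ≈ 2.4437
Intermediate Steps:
X = -8142 (X = -138*59 = -8142)
((8913/143500 - 109454/242401)/138653 + 357358)/(X + 154381) = ((8913/143500 - 109454/242401)/138653 + 357358)/(-8142 + 154381) = ((8913*(1/143500) - 109454*1/242401)*(1/138653) + 357358)/146239 = ((8913/143500 - 109454/242401)*(1/138653) + 357358)*(1/146239) = (-13546128887/34784543500*1/138653 + 357358)*(1/146239) = (-13546128887/4822981309905500 + 357358)*(1/146239) = (1723530954931663540113/4822981309905500)*(1/146239) = 1723530954931663540113/705307963779270414500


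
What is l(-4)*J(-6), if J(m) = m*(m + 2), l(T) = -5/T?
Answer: 30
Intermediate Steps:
J(m) = m*(2 + m)
l(-4)*J(-6) = (-5/(-4))*(-6*(2 - 6)) = (-5*(-1/4))*(-6*(-4)) = (5/4)*24 = 30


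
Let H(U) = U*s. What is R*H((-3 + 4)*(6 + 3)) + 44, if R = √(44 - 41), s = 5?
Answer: 44 + 45*√3 ≈ 121.94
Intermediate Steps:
H(U) = 5*U (H(U) = U*5 = 5*U)
R = √3 ≈ 1.7320
R*H((-3 + 4)*(6 + 3)) + 44 = √3*(5*((-3 + 4)*(6 + 3))) + 44 = √3*(5*(1*9)) + 44 = √3*(5*9) + 44 = √3*45 + 44 = 45*√3 + 44 = 44 + 45*√3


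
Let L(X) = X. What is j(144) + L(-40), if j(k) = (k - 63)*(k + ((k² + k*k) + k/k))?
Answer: 3370937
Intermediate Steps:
j(k) = (-63 + k)*(1 + k + 2*k²) (j(k) = (-63 + k)*(k + ((k² + k²) + 1)) = (-63 + k)*(k + (2*k² + 1)) = (-63 + k)*(k + (1 + 2*k²)) = (-63 + k)*(1 + k + 2*k²))
j(144) + L(-40) = (-63 - 125*144² - 62*144 + 2*144³) - 40 = (-63 - 125*20736 - 8928 + 2*2985984) - 40 = (-63 - 2592000 - 8928 + 5971968) - 40 = 3370977 - 40 = 3370937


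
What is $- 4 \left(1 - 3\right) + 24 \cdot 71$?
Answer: $1712$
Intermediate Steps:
$- 4 \left(1 - 3\right) + 24 \cdot 71 = \left(-4\right) \left(-2\right) + 1704 = 8 + 1704 = 1712$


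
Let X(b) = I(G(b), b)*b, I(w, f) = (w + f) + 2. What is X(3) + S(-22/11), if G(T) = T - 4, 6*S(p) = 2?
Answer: 37/3 ≈ 12.333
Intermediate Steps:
S(p) = ⅓ (S(p) = (⅙)*2 = ⅓)
G(T) = -4 + T
I(w, f) = 2 + f + w (I(w, f) = (f + w) + 2 = 2 + f + w)
X(b) = b*(-2 + 2*b) (X(b) = (2 + b + (-4 + b))*b = (-2 + 2*b)*b = b*(-2 + 2*b))
X(3) + S(-22/11) = 2*3*(-1 + 3) + ⅓ = 2*3*2 + ⅓ = 12 + ⅓ = 37/3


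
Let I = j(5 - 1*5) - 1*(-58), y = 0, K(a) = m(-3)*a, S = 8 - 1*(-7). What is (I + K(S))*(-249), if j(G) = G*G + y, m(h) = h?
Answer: -3237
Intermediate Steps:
S = 15 (S = 8 + 7 = 15)
K(a) = -3*a
j(G) = G**2 (j(G) = G*G + 0 = G**2 + 0 = G**2)
I = 58 (I = (5 - 1*5)**2 - 1*(-58) = (5 - 5)**2 + 58 = 0**2 + 58 = 0 + 58 = 58)
(I + K(S))*(-249) = (58 - 3*15)*(-249) = (58 - 45)*(-249) = 13*(-249) = -3237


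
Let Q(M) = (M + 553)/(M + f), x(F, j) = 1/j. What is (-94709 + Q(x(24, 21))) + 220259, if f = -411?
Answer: 541742443/4315 ≈ 1.2555e+5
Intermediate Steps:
Q(M) = (553 + M)/(-411 + M) (Q(M) = (M + 553)/(M - 411) = (553 + M)/(-411 + M))
(-94709 + Q(x(24, 21))) + 220259 = (-94709 + (553 + 1/21)/(-411 + 1/21)) + 220259 = (-94709 + (11614/21)/(-8630/21)) + 220259 = (-94709 - 21/8630*11614/21) + 220259 = (-94709 - 5807/4315) + 220259 = -408675142/4315 + 220259 = 541742443/4315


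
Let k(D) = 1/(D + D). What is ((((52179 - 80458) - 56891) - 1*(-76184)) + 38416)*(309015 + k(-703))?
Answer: 6393300934635/703 ≈ 9.0943e+9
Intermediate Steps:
k(D) = 1/(2*D)
((((52179 - 80458) - 56891) - 1*(-76184)) + 38416)*(309015 + k(-703)) = ((((52179 - 80458) - 56891) - 1*(-76184)) + 38416)*(309015 + (½)/(-703)) = (((-28279 - 56891) + 76184) + 38416)*(309015 + (½)*(-1/703)) = ((-85170 + 76184) + 38416)*(309015 - 1/1406) = (-8986 + 38416)*(434475089/1406) = 29430*(434475089/1406) = 6393300934635/703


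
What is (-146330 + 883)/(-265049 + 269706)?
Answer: -145447/4657 ≈ -31.232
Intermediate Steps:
(-146330 + 883)/(-265049 + 269706) = -145447/4657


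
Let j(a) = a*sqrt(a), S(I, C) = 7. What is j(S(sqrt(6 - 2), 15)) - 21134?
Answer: -21134 + 7*sqrt(7) ≈ -21115.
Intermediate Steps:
j(a) = a**(3/2)
j(S(sqrt(6 - 2), 15)) - 21134 = 7**(3/2) - 21134 = 7*sqrt(7) - 21134 = -21134 + 7*sqrt(7)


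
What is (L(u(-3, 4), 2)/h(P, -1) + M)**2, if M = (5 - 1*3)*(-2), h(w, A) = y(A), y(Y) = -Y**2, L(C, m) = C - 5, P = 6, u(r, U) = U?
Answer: 9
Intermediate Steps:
L(C, m) = -5 + C
h(w, A) = -A**2
M = -4 (M = (5 - 3)*(-2) = 2*(-2) = -4)
(L(u(-3, 4), 2)/h(P, -1) + M)**2 = ((-5 + 4)/((-1*(-1)**2)) - 4)**2 = (-1/((-1*1)) - 4)**2 = (-1/(-1) - 4)**2 = (-1*(-1) - 4)**2 = (1 - 4)**2 = (-3)**2 = 9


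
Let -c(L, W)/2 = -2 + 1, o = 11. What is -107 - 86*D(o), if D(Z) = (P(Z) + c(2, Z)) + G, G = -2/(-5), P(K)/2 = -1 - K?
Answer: 8753/5 ≈ 1750.6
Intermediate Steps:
P(K) = -2 - 2*K (P(K) = 2*(-1 - K) = -2 - 2*K)
c(L, W) = 2 (c(L, W) = -2*(-2 + 1) = -2*(-1) = 2)
G = ⅖ (G = -2*(-⅕) = ⅖ ≈ 0.40000)
D(Z) = ⅖ - 2*Z (D(Z) = ((-2 - 2*Z) + 2) + ⅖ = -2*Z + ⅖ = ⅖ - 2*Z)
-107 - 86*D(o) = -107 - 86*(⅖ - 2*11) = -107 - 86*(⅖ - 22) = -107 - 86*(-108/5) = -107 + 9288/5 = 8753/5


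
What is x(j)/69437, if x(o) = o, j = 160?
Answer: 160/69437 ≈ 0.0023042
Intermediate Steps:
x(j)/69437 = 160/69437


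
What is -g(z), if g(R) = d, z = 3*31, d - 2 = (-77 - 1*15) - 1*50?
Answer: 140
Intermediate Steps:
d = -140 (d = 2 + ((-77 - 1*15) - 1*50) = 2 + ((-77 - 15) - 50) = 2 + (-92 - 50) = 2 - 142 = -140)
z = 93
g(R) = -140
-g(z) = -1*(-140) = 140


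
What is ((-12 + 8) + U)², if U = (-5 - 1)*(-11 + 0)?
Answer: 3844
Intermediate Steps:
U = 66 (U = -6*(-11) = 66)
((-12 + 8) + U)² = ((-12 + 8) + 66)² = (-4 + 66)² = 62² = 3844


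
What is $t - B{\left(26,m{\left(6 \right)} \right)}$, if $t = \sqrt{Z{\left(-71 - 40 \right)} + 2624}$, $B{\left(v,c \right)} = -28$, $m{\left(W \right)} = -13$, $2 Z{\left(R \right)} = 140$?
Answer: $28 + \sqrt{2694} \approx 79.904$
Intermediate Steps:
$Z{\left(R \right)} = 70$ ($Z{\left(R \right)} = \frac{1}{2} \cdot 140 = 70$)
$t = \sqrt{2694}$ ($t = \sqrt{70 + 2624} = \sqrt{2694} \approx 51.904$)
$t - B{\left(26,m{\left(6 \right)} \right)} = \sqrt{2694} - -28 = \sqrt{2694} + 28 = 28 + \sqrt{2694}$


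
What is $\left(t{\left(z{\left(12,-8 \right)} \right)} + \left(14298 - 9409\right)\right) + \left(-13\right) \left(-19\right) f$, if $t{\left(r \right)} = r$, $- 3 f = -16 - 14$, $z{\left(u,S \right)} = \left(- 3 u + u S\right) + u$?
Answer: $7239$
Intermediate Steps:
$z{\left(u,S \right)} = - 2 u + S u$ ($z{\left(u,S \right)} = \left(- 3 u + S u\right) + u = - 2 u + S u$)
$f = 10$ ($f = - \frac{-16 - 14}{3} = \left(- \frac{1}{3}\right) \left(-30\right) = 10$)
$\left(t{\left(z{\left(12,-8 \right)} \right)} + \left(14298 - 9409\right)\right) + \left(-13\right) \left(-19\right) f = \left(12 \left(-2 - 8\right) + \left(14298 - 9409\right)\right) + \left(-13\right) \left(-19\right) 10 = \left(12 \left(-10\right) + 4889\right) + 247 \cdot 10 = \left(-120 + 4889\right) + 2470 = 4769 + 2470 = 7239$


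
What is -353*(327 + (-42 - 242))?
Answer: -15179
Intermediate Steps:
-353*(327 + (-42 - 242)) = -353*(327 - 284) = -353*43 = -15179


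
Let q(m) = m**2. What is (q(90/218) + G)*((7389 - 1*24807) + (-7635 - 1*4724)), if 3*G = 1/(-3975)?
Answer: -718704937588/141680925 ≈ -5072.7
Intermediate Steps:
G = -1/11925 (G = (1/3)/(-3975) = (1/3)*(-1/3975) = -1/11925 ≈ -8.3857e-5)
(q(90/218) + G)*((7389 - 1*24807) + (-7635 - 1*4724)) = ((90/218)**2 - 1/11925)*((7389 - 1*24807) + (-7635 - 1*4724)) = ((90*(1/218))**2 - 1/11925)*((7389 - 24807) + (-7635 - 4724)) = ((45/109)**2 - 1/11925)*(-17418 - 12359) = (2025/11881 - 1/11925)*(-29777) = (24136244/141680925)*(-29777) = -718704937588/141680925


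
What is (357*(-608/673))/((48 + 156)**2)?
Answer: -266/34323 ≈ -0.0077499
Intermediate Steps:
(357*(-608/673))/((48 + 156)**2) = (357*(-608*1/673))/(204**2) = (357*(-608/673))/41616 = -217056/673*1/41616 = -266/34323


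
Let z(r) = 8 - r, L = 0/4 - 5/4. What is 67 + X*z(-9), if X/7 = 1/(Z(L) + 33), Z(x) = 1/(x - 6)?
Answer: 67302/953 ≈ 70.621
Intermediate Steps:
L = -5/4 (L = 0*(1/4) - 5*1/4 = 0 - 5/4 = -5/4 ≈ -1.2500)
Z(x) = 1/(-6 + x)
X = 203/953 (X = 7/(1/(-6 - 5/4) + 33) = 7/(1/(-29/4) + 33) = 7/(-4/29 + 33) = 7/(953/29) = 7*(29/953) = 203/953 ≈ 0.21301)
67 + X*z(-9) = 67 + 203*(8 - 1*(-9))/953 = 67 + 203*(8 + 9)/953 = 67 + (203/953)*17 = 67 + 3451/953 = 67302/953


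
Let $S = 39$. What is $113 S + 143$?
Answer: $4550$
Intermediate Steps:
$113 S + 143 = 113 \cdot 39 + 143 = 4407 + 143 = 4550$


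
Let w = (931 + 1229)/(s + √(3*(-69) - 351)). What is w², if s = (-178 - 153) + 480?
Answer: 4665600/(149 + 3*I*√62)² ≈ 194.95 - 63.407*I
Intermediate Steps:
s = 149 (s = -331 + 480 = 149)
w = 2160/(149 + 3*I*√62) (w = (931 + 1229)/(149 + √(3*(-69) - 351)) = 2160/(149 + √(-207 - 351)) = 2160/(149 + √(-558)) = 2160/(149 + 3*I*√62) ≈ 14.141 - 2.2419*I)
w² = (321840/22759 - 6480*I*√62/22759)²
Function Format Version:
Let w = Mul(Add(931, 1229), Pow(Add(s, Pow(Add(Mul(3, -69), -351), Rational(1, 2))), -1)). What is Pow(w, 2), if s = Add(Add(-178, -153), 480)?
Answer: Mul(4665600, Pow(Add(149, Mul(3, I, Pow(62, Rational(1, 2)))), -2)) ≈ Add(194.95, Mul(-63.407, I))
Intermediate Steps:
s = 149 (s = Add(-331, 480) = 149)
w = Mul(2160, Pow(Add(149, Mul(3, I, Pow(62, Rational(1, 2)))), -1)) (w = Mul(Add(931, 1229), Pow(Add(149, Pow(Add(Mul(3, -69), -351), Rational(1, 2))), -1)) = Mul(2160, Pow(Add(149, Pow(Add(-207, -351), Rational(1, 2))), -1)) = Mul(2160, Pow(Add(149, Pow(-558, Rational(1, 2))), -1)) = Mul(2160, Pow(Add(149, Mul(3, I, Pow(62, Rational(1, 2)))), -1)) ≈ Add(14.141, Mul(-2.2419, I)))
Pow(w, 2) = Pow(Add(Rational(321840, 22759), Mul(Rational(-6480, 22759), I, Pow(62, Rational(1, 2)))), 2)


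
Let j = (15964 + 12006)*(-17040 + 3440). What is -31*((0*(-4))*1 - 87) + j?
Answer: -380389303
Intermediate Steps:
j = -380392000 (j = 27970*(-13600) = -380392000)
-31*((0*(-4))*1 - 87) + j = -31*((0*(-4))*1 - 87) - 380392000 = -31*(0*1 - 87) - 380392000 = -31*(0 - 87) - 380392000 = -31*(-87) - 380392000 = 2697 - 380392000 = -380389303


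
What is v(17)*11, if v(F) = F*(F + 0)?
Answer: 3179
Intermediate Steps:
v(F) = F² (v(F) = F*F = F²)
v(17)*11 = 17²*11 = 289*11 = 3179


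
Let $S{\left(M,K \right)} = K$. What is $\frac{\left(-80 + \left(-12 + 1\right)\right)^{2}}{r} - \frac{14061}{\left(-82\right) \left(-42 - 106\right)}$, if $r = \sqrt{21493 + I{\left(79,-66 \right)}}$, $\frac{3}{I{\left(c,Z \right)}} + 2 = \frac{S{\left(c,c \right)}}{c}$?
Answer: $- \frac{14061}{12136} + \frac{1183 \sqrt{21490}}{3070} \approx 55.33$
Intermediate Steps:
$I{\left(c,Z \right)} = -3$ ($I{\left(c,Z \right)} = \frac{3}{-2 + \frac{c}{c}} = \frac{3}{-2 + 1} = \frac{3}{-1} = 3 \left(-1\right) = -3$)
$r = \sqrt{21490}$ ($r = \sqrt{21493 - 3} = \sqrt{21490} \approx 146.59$)
$\frac{\left(-80 + \left(-12 + 1\right)\right)^{2}}{r} - \frac{14061}{\left(-82\right) \left(-42 - 106\right)} = \frac{\left(-80 + \left(-12 + 1\right)\right)^{2}}{\sqrt{21490}} - \frac{14061}{\left(-82\right) \left(-42 - 106\right)} = \left(-80 - 11\right)^{2} \frac{\sqrt{21490}}{21490} - \frac{14061}{\left(-82\right) \left(-148\right)} = \left(-91\right)^{2} \frac{\sqrt{21490}}{21490} - \frac{14061}{12136} = 8281 \frac{\sqrt{21490}}{21490} - \frac{14061}{12136} = \frac{1183 \sqrt{21490}}{3070} - \frac{14061}{12136} = - \frac{14061}{12136} + \frac{1183 \sqrt{21490}}{3070}$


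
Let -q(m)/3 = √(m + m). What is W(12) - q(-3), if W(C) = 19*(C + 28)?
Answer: 760 + 3*I*√6 ≈ 760.0 + 7.3485*I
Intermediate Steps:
W(C) = 532 + 19*C (W(C) = 19*(28 + C) = 532 + 19*C)
q(m) = -3*√2*√m (q(m) = -3*√(m + m) = -3*√2*√m)
W(12) - q(-3) = (532 + 19*12) - (-3)*√2*√(-3) = (532 + 228) - (-3)*√2*I*√3 = 760 - (-3)*I*√6 = 760 + 3*I*√6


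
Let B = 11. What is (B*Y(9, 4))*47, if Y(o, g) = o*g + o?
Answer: 23265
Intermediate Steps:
Y(o, g) = o + g*o (Y(o, g) = g*o + o = o + g*o)
(B*Y(9, 4))*47 = (11*(9*(1 + 4)))*47 = (11*(9*5))*47 = (11*45)*47 = 495*47 = 23265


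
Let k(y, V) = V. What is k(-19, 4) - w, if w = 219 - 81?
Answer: -134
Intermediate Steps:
w = 138
k(-19, 4) - w = 4 - 1*138 = 4 - 138 = -134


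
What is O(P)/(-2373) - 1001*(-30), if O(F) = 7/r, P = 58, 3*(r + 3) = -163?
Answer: 583663081/19436 ≈ 30030.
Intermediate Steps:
r = -172/3 (r = -3 + (⅓)*(-163) = -3 - 163/3 = -172/3 ≈ -57.333)
O(F) = -21/172 (O(F) = 7/(-172/3) = 7*(-3/172) = -21/172)
O(P)/(-2373) - 1001*(-30) = -21/172/(-2373) - 1001*(-30) = -21/172*(-1/2373) - 1*(-30030) = 1/19436 + 30030 = 583663081/19436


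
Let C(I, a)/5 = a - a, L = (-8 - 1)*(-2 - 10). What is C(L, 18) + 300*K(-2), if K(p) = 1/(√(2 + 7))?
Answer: 100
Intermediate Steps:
L = 108 (L = -9*(-12) = 108)
C(I, a) = 0 (C(I, a) = 5*(a - a) = 5*0 = 0)
K(p) = ⅓ (K(p) = 1/(√9) = 1/3 = ⅓)
C(L, 18) + 300*K(-2) = 0 + 300*(⅓) = 0 + 100 = 100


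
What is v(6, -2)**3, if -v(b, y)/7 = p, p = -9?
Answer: 250047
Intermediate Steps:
v(b, y) = 63 (v(b, y) = -7*(-9) = 63)
v(6, -2)**3 = 63**3 = 250047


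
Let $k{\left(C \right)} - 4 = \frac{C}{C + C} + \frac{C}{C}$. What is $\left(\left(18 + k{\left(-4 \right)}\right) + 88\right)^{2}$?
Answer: $\frac{49729}{4} \approx 12432.0$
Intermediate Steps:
$k{\left(C \right)} = \frac{11}{2}$ ($k{\left(C \right)} = 4 + \left(\frac{C}{C + C} + \frac{C}{C}\right) = 4 + \left(\frac{C}{2 C} + 1\right) = 4 + \left(C \frac{1}{2 C} + 1\right) = 4 + \left(\frac{1}{2} + 1\right) = 4 + \frac{3}{2} = \frac{11}{2}$)
$\left(\left(18 + k{\left(-4 \right)}\right) + 88\right)^{2} = \left(\left(18 + \frac{11}{2}\right) + 88\right)^{2} = \left(\frac{47}{2} + 88\right)^{2} = \left(\frac{223}{2}\right)^{2} = \frac{49729}{4}$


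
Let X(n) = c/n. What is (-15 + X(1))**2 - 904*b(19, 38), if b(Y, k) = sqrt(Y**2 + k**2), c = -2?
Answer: 289 - 17176*sqrt(5) ≈ -38118.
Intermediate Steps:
X(n) = -2/n
(-15 + X(1))**2 - 904*b(19, 38) = (-15 - 2/1)**2 - 904*sqrt(19**2 + 38**2) = (-15 - 2*1)**2 - 904*sqrt(361 + 1444) = (-15 - 2)**2 - 17176*sqrt(5) = (-17)**2 - 17176*sqrt(5) = 289 - 17176*sqrt(5)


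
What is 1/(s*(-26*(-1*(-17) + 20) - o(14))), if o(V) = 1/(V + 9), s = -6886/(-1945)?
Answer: -44735/152366522 ≈ -0.00029360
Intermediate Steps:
s = 6886/1945 (s = -6886*(-1/1945) = 6886/1945 ≈ 3.5404)
o(V) = 1/(9 + V)
1/(s*(-26*(-1*(-17) + 20) - o(14))) = 1/((6886/1945)*(-26*(-1*(-17) + 20) - 1/(9 + 14))) = 1945/(6886*(-26*(17 + 20) - 1/23)) = 1945/(6886*(-26*37 - 1*1/23)) = 1945/(6886*(-962 - 1/23)) = 1945/(6886*(-22127/23)) = (1945/6886)*(-23/22127) = -44735/152366522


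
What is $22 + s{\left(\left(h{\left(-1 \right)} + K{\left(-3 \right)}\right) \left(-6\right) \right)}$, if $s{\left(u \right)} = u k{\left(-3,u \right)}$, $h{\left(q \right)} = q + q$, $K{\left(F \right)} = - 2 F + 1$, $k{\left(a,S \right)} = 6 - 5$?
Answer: $-8$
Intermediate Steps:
$k{\left(a,S \right)} = 1$
$K{\left(F \right)} = 1 - 2 F$
$h{\left(q \right)} = 2 q$
$s{\left(u \right)} = u$ ($s{\left(u \right)} = u 1 = u$)
$22 + s{\left(\left(h{\left(-1 \right)} + K{\left(-3 \right)}\right) \left(-6\right) \right)} = 22 + \left(2 \left(-1\right) + \left(1 - -6\right)\right) \left(-6\right) = 22 + \left(-2 + \left(1 + 6\right)\right) \left(-6\right) = 22 + \left(-2 + 7\right) \left(-6\right) = 22 + 5 \left(-6\right) = 22 - 30 = -8$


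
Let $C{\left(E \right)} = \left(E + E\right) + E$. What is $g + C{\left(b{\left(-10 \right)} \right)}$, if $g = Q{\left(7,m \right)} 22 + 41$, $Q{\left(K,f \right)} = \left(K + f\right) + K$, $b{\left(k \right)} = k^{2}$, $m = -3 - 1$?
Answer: $561$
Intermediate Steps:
$m = -4$ ($m = -3 - 1 = -4$)
$Q{\left(K,f \right)} = f + 2 K$
$C{\left(E \right)} = 3 E$ ($C{\left(E \right)} = 2 E + E = 3 E$)
$g = 261$ ($g = \left(-4 + 2 \cdot 7\right) 22 + 41 = \left(-4 + 14\right) 22 + 41 = 10 \cdot 22 + 41 = 220 + 41 = 261$)
$g + C{\left(b{\left(-10 \right)} \right)} = 261 + 3 \left(-10\right)^{2} = 261 + 3 \cdot 100 = 261 + 300 = 561$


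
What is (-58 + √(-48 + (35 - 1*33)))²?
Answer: (58 - I*√46)² ≈ 3318.0 - 786.75*I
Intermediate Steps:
(-58 + √(-48 + (35 - 1*33)))² = (-58 + √(-48 + (35 - 33)))² = (-58 + √(-48 + 2))² = (-58 + √(-46))² = (-58 + I*√46)²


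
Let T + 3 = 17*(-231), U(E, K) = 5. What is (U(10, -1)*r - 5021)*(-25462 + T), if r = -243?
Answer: 183288512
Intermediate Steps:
T = -3930 (T = -3 + 17*(-231) = -3 - 3927 = -3930)
(U(10, -1)*r - 5021)*(-25462 + T) = (5*(-243) - 5021)*(-25462 - 3930) = (-1215 - 5021)*(-29392) = -6236*(-29392) = 183288512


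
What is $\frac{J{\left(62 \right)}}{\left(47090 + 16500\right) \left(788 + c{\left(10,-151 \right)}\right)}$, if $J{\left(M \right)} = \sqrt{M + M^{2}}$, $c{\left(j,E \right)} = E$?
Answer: $\frac{3 \sqrt{434}}{40506830} \approx 1.5429 \cdot 10^{-6}$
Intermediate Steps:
$\frac{J{\left(62 \right)}}{\left(47090 + 16500\right) \left(788 + c{\left(10,-151 \right)}\right)} = \frac{\sqrt{62 \left(1 + 62\right)}}{\left(47090 + 16500\right) \left(788 - 151\right)} = \frac{\sqrt{62 \cdot 63}}{63590 \cdot 637} = \frac{\sqrt{3906}}{40506830} = 3 \sqrt{434} \cdot \frac{1}{40506830} = \frac{3 \sqrt{434}}{40506830}$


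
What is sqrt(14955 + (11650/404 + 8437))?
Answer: sqrt(955663818)/202 ≈ 153.04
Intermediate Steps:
sqrt(14955 + (11650/404 + 8437)) = sqrt(14955 + (11650*(1/404) + 8437)) = sqrt(14955 + (5825/202 + 8437)) = sqrt(14955 + 1710099/202) = sqrt(4731009/202) = sqrt(955663818)/202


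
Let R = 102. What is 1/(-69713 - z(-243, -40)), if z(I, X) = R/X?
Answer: -20/1394209 ≈ -1.4345e-5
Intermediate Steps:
z(I, X) = 102/X
1/(-69713 - z(-243, -40)) = 1/(-69713 - 102/(-40)) = 1/(-69713 - 102*(-1)/40) = 1/(-69713 - 1*(-51/20)) = 1/(-69713 + 51/20) = 1/(-1394209/20) = -20/1394209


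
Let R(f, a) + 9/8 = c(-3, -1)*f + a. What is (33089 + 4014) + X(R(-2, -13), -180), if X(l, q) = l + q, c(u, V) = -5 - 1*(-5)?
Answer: 295271/8 ≈ 36909.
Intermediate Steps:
c(u, V) = 0 (c(u, V) = -5 + 5 = 0)
R(f, a) = -9/8 + a (R(f, a) = -9/8 + (0*f + a) = -9/8 + (0 + a) = -9/8 + a)
(33089 + 4014) + X(R(-2, -13), -180) = (33089 + 4014) + ((-9/8 - 13) - 180) = 37103 + (-113/8 - 180) = 37103 - 1553/8 = 295271/8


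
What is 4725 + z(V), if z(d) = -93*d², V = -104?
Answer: -1001163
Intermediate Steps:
4725 + z(V) = 4725 - 93*(-104)² = 4725 - 93*10816 = 4725 - 1005888 = -1001163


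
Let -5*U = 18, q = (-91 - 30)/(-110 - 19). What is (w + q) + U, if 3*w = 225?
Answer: 46658/645 ≈ 72.338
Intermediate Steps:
w = 75 (w = (⅓)*225 = 75)
q = 121/129 (q = -121/(-129) = -121*(-1/129) = 121/129 ≈ 0.93798)
U = -18/5 (U = -⅕*18 = -18/5 ≈ -3.6000)
(w + q) + U = (75 + 121/129) - 18/5 = 9796/129 - 18/5 = 46658/645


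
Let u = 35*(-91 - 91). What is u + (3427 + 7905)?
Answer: 4962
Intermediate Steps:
u = -6370 (u = 35*(-182) = -6370)
u + (3427 + 7905) = -6370 + (3427 + 7905) = -6370 + 11332 = 4962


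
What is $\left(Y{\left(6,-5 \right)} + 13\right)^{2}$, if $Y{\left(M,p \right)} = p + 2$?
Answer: $100$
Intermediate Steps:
$Y{\left(M,p \right)} = 2 + p$
$\left(Y{\left(6,-5 \right)} + 13\right)^{2} = \left(\left(2 - 5\right) + 13\right)^{2} = \left(-3 + 13\right)^{2} = 10^{2} = 100$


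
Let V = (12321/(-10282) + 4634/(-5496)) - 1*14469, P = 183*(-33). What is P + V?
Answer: -289754954495/14127468 ≈ -20510.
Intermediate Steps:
P = -6039
V = -204439175243/14127468 (V = (12321*(-1/10282) + 4634*(-1/5496)) - 14469 = (-12321/10282 - 2317/2748) - 14469 = -28840751/14127468 - 14469 = -204439175243/14127468 ≈ -14471.)
P + V = -6039 - 204439175243/14127468 = -289754954495/14127468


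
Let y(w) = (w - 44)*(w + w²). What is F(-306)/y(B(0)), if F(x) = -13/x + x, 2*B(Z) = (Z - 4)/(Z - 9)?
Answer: 7583463/294712 ≈ 25.732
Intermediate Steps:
B(Z) = (-4 + Z)/(2*(-9 + Z)) (B(Z) = ((Z - 4)/(Z - 9))/2 = ((-4 + Z)/(-9 + Z))/2 = (-4 + Z)/(2*(-9 + Z)))
F(x) = x - 13/x
y(w) = (-44 + w)*(w + w²)
F(-306)/y(B(0)) = (-306 - 13/(-306))/((((-4 + 0)/(2*(-9 + 0)))*(-44 + ((-4 + 0)/(2*(-9 + 0)))² - 43*(-4 + 0)/(2*(-9 + 0))))) = (-306 - 13*(-1/306))/((((½)*(-4)/(-9))*(-44 + ((½)*(-4)/(-9))² - 43*(-4)/(2*(-9))))) = (-306 + 13/306)/((((½)*(-⅑)*(-4))*(-44 + ((½)*(-⅑)*(-4))² - 43*(-1)*(-4)/(2*9)))) = -93623*9/(2*(-44 + (2/9)² - 43*2/9))/306 = -93623*9/(2*(-44 + 4/81 - 86/9))/306 = -93623/(306*((2/9)*(-4334/81))) = -93623/(306*(-8668/729)) = -93623/306*(-729/8668) = 7583463/294712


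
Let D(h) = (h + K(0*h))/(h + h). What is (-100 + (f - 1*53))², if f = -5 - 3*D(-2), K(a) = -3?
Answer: 418609/16 ≈ 26163.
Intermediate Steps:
D(h) = (-3 + h)/(2*h) (D(h) = (h - 3)/(h + h) = (-3 + h)/((2*h)) = (-3 + h)*(1/(2*h)) = (-3 + h)/(2*h))
f = -35/4 (f = -5 - 3*(-3 - 2)/(2*(-2)) = -5 - 3*(-1)*(-5)/(2*2) = -5 - 3*5/4 = -5 - 15/4 = -35/4 ≈ -8.7500)
(-100 + (f - 1*53))² = (-100 + (-35/4 - 1*53))² = (-100 + (-35/4 - 53))² = (-100 - 247/4)² = (-647/4)² = 418609/16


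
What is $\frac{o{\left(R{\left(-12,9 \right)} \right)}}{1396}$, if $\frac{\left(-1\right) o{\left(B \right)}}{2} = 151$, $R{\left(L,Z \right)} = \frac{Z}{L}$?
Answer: $- \frac{151}{698} \approx -0.21633$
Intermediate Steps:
$o{\left(B \right)} = -302$ ($o{\left(B \right)} = \left(-2\right) 151 = -302$)
$\frac{o{\left(R{\left(-12,9 \right)} \right)}}{1396} = - \frac{302}{1396} = \left(-302\right) \frac{1}{1396} = - \frac{151}{698}$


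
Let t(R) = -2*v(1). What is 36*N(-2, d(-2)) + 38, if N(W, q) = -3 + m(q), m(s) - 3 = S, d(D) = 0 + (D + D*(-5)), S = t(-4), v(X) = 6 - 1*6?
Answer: 38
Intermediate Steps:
v(X) = 0 (v(X) = 6 - 6 = 0)
t(R) = 0 (t(R) = -2*0 = 0)
S = 0
d(D) = -4*D (d(D) = 0 + (D - 5*D) = 0 - 4*D = -4*D)
m(s) = 3 (m(s) = 3 + 0 = 3)
N(W, q) = 0 (N(W, q) = -3 + 3 = 0)
36*N(-2, d(-2)) + 38 = 36*0 + 38 = 0 + 38 = 38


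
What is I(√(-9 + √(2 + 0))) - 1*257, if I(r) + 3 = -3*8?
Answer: -284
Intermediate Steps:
I(r) = -27 (I(r) = -3 - 3*8 = -3 - 24 = -27)
I(√(-9 + √(2 + 0))) - 1*257 = -27 - 1*257 = -27 - 257 = -284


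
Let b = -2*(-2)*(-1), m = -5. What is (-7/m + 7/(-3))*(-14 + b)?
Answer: 84/5 ≈ 16.800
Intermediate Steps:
b = -4 (b = 4*(-1) = -4)
(-7/m + 7/(-3))*(-14 + b) = (-7/(-5) + 7/(-3))*(-14 - 4) = (-7*(-1/5) + 7*(-1/3))*(-18) = (7/5 - 7/3)*(-18) = -14/15*(-18) = 84/5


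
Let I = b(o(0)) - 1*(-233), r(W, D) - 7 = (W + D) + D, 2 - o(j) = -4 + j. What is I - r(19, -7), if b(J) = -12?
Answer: 209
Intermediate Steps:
o(j) = 6 - j (o(j) = 2 - (-4 + j) = 2 + (4 - j) = 6 - j)
r(W, D) = 7 + W + 2*D (r(W, D) = 7 + ((W + D) + D) = 7 + ((D + W) + D) = 7 + (W + 2*D) = 7 + W + 2*D)
I = 221 (I = -12 - 1*(-233) = -12 + 233 = 221)
I - r(19, -7) = 221 - (7 + 19 + 2*(-7)) = 221 - (7 + 19 - 14) = 221 - 1*12 = 221 - 12 = 209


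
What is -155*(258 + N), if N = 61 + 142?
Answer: -71455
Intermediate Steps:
N = 203
-155*(258 + N) = -155*(258 + 203) = -155*461 = -71455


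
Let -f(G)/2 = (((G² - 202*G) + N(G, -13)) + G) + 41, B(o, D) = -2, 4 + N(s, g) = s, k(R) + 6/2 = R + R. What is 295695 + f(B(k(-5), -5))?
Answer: 294813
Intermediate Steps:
k(R) = -3 + 2*R (k(R) = -3 + (R + R) = -3 + 2*R)
N(s, g) = -4 + s
f(G) = -74 - 2*G² + 400*G (f(G) = -2*((((G² - 202*G) + (-4 + G)) + G) + 41) = -2*(((-4 + G² - 201*G) + G) + 41) = -2*((-4 + G² - 200*G) + 41) = -2*(37 + G² - 200*G) = -74 - 2*G² + 400*G)
295695 + f(B(k(-5), -5)) = 295695 + (-74 - 2*(-2)² + 400*(-2)) = 295695 + (-74 - 2*4 - 800) = 295695 + (-74 - 8 - 800) = 295695 - 882 = 294813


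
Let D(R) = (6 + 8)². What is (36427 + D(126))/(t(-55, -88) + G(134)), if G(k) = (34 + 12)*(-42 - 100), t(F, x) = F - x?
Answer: -36623/6499 ≈ -5.6352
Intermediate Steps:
G(k) = -6532 (G(k) = 46*(-142) = -6532)
D(R) = 196 (D(R) = 14² = 196)
(36427 + D(126))/(t(-55, -88) + G(134)) = (36427 + 196)/((-55 - 1*(-88)) - 6532) = 36623/((-55 + 88) - 6532) = 36623/(33 - 6532) = 36623/(-6499) = 36623*(-1/6499) = -36623/6499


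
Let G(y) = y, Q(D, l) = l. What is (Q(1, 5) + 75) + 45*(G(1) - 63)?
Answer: -2710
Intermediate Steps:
(Q(1, 5) + 75) + 45*(G(1) - 63) = (5 + 75) + 45*(1 - 63) = 80 + 45*(-62) = 80 - 2790 = -2710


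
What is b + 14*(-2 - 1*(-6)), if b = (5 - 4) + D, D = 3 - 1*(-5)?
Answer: 65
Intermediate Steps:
D = 8 (D = 3 + 5 = 8)
b = 9 (b = (5 - 4) + 8 = 1 + 8 = 9)
b + 14*(-2 - 1*(-6)) = 9 + 14*(-2 - 1*(-6)) = 9 + 14*(-2 + 6) = 9 + 14*4 = 9 + 56 = 65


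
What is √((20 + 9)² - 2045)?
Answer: 2*I*√301 ≈ 34.699*I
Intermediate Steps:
√((20 + 9)² - 2045) = √(29² - 2045) = √(841 - 2045) = √(-1204) = 2*I*√301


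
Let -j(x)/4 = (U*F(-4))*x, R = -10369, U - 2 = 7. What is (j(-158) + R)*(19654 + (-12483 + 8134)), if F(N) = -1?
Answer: -245752385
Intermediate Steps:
U = 9 (U = 2 + 7 = 9)
j(x) = 36*x (j(x) = -4*9*(-1)*x = -(-36)*x = 36*x)
(j(-158) + R)*(19654 + (-12483 + 8134)) = (36*(-158) - 10369)*(19654 + (-12483 + 8134)) = (-5688 - 10369)*(19654 - 4349) = -16057*15305 = -245752385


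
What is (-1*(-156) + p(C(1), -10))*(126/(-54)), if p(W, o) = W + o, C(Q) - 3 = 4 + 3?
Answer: -364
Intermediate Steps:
C(Q) = 10 (C(Q) = 3 + (4 + 3) = 3 + 7 = 10)
(-1*(-156) + p(C(1), -10))*(126/(-54)) = (-1*(-156) + (10 - 10))*(126/(-54)) = (156 + 0)*(126*(-1/54)) = 156*(-7/3) = -364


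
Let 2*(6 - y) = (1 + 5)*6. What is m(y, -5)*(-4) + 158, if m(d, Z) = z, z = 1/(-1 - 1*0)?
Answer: 162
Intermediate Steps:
z = -1 (z = 1/(-1 + 0) = 1/(-1) = -1)
y = -12 (y = 6 - (1 + 5)*6/2 = 6 - 3*6 = 6 - ½*36 = 6 - 18 = -12)
m(d, Z) = -1
m(y, -5)*(-4) + 158 = -1*(-4) + 158 = 4 + 158 = 162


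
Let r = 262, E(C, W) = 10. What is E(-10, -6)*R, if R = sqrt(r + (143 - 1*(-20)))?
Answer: 50*sqrt(17) ≈ 206.16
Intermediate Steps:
R = 5*sqrt(17) (R = sqrt(262 + (143 - 1*(-20))) = sqrt(262 + (143 + 20)) = sqrt(262 + 163) = sqrt(425) = 5*sqrt(17) ≈ 20.616)
E(-10, -6)*R = 10*(5*sqrt(17)) = 50*sqrt(17)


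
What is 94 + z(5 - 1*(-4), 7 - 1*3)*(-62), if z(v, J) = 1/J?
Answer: 157/2 ≈ 78.500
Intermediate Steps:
94 + z(5 - 1*(-4), 7 - 1*3)*(-62) = 94 - 62/(7 - 1*3) = 94 - 62/(7 - 3) = 94 - 62/4 = 94 + (¼)*(-62) = 94 - 31/2 = 157/2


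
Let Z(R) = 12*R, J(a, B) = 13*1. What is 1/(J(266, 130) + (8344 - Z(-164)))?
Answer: 1/10325 ≈ 9.6852e-5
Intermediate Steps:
J(a, B) = 13
1/(J(266, 130) + (8344 - Z(-164))) = 1/(13 + (8344 - 12*(-164))) = 1/(13 + (8344 - 1*(-1968))) = 1/(13 + (8344 + 1968)) = 1/(13 + 10312) = 1/10325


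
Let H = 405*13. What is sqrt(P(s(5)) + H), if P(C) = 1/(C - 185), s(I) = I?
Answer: sqrt(4738495)/30 ≈ 72.560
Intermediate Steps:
P(C) = 1/(-185 + C)
H = 5265
sqrt(P(s(5)) + H) = sqrt(1/(-185 + 5) + 5265) = sqrt(1/(-180) + 5265) = sqrt(-1/180 + 5265) = sqrt(947699/180) = sqrt(4738495)/30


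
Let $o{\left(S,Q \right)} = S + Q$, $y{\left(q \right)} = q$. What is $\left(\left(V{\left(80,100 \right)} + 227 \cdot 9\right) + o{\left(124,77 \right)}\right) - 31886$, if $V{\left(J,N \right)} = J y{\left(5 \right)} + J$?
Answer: $-29162$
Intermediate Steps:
$o{\left(S,Q \right)} = Q + S$
$V{\left(J,N \right)} = 6 J$ ($V{\left(J,N \right)} = J 5 + J = 5 J + J = 6 J$)
$\left(\left(V{\left(80,100 \right)} + 227 \cdot 9\right) + o{\left(124,77 \right)}\right) - 31886 = \left(\left(6 \cdot 80 + 227 \cdot 9\right) + \left(77 + 124\right)\right) - 31886 = \left(\left(480 + 2043\right) + 201\right) - 31886 = \left(2523 + 201\right) - 31886 = 2724 - 31886 = -29162$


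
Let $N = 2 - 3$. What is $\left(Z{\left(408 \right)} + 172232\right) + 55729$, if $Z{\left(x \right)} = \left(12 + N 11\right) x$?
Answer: $228369$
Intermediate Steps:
$N = -1$ ($N = 2 - 3 = -1$)
$Z{\left(x \right)} = x$ ($Z{\left(x \right)} = \left(12 - 11\right) x = 1 x = x$)
$\left(Z{\left(408 \right)} + 172232\right) + 55729 = \left(408 + 172232\right) + 55729 = 172640 + 55729 = 228369$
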